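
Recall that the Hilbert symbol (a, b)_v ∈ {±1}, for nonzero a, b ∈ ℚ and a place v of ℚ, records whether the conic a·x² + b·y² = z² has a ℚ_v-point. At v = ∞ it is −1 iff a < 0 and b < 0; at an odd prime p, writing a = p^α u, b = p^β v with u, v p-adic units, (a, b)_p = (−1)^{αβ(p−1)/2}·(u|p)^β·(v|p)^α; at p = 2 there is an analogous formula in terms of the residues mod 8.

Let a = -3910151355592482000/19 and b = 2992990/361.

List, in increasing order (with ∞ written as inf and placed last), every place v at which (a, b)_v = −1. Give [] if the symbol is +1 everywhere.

(a, b) ≡ (-3606295, 17710) mod (ℚ^×)²; places V = {2, 3, 5, 7, 11, 13, 17, 19, 23, 29, ∞}.
(a,b)_∞: sgn(-3606295)=−, sgn(17710)=+, so +1.
(a,b)_29: α=1, u≡2; β=0, v≡28 (mod 29); (2|29)=-1, (28|29)=+1; sign (−1)^0·-1^0·+1^1 = +1.
(a,b)_19: α=-1, u≡11; β=-2, v≡15 (mod 19); (11|19)=+1, (15|19)=-1; sign (−1)^0·+1^-2·-1^-1 = -1.
(a,b)_17: α=1, u≡13; β=0, v≡1 (mod 17); (13|17)=+1, (1|17)=+1; sign (−1)^0·+1^0·+1^1 = +1.
(a,b)_3: α=2, u≡2; β=0, v≡1 (mod 3); (2|3)=-1, (1|3)=+1; sign (−1)^0·-1^0·+1^2 = +1.
(a,b)_13: α=2, u≡10; β=2, v≡3 (mod 13); (10|13)=+1, (3|13)=+1; sign (−1)^0·+1^2·+1^2 = +1.
(a,b)_11: α=3, u≡6; β=1, v≡3 (mod 11); (6|11)=-1, (3|11)=+1; sign (−1)^1·-1^1·+1^3 = +1.
(a,b)_5: α=3, u≡1; β=1, v≡3 (mod 5); (1|5)=+1, (3|5)=-1; sign (−1)^0·+1^1·-1^3 = -1.
(a,b)_2: α=4, β=1; u≡1, v≡7 (mod 8); ε(u)ε(v)=0·1, αω(v)=4·0, βω(u)=1·0; sum ≡ 0  ⇒  +1.
(a,b)_7: α=1, u≡2; β=1, v≡6 (mod 7); (2|7)=+1, (6|7)=-1; sign (−1)^1·+1^1·-1^1 = +1.
(a,b)_23: α=4, u≡8; β=1, v≡17 (mod 23); (8|23)=+1, (17|23)=-1; sign (−1)^0·+1^1·-1^4 = +1.
|Ram(-3606295, 17710)| = 2, even; anisotropic at {5, 19}.

[5, 19]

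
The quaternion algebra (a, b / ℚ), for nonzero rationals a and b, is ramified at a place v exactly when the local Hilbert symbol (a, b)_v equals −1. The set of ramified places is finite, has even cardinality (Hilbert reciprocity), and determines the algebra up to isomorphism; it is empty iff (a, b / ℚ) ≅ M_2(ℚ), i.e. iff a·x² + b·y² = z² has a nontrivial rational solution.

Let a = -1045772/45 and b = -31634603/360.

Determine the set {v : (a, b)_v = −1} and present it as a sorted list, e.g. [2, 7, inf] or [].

(a, b) ≡ (-7735, -15470) mod (ℚ^×)²; places V = {2, 3, 5, 7, 11, 13, 17, ∞}.
(a,b)_2: α=2, β=-3; u≡1, v≡1 (mod 8); ε(u)ε(v)=0·0, αω(v)=2·0, βω(u)=-3·0; sum ≡ 0  ⇒  +1.
(a,b)_3: α=-2, u≡2; β=-2, v≡1 (mod 3); (2|3)=-1, (1|3)=+1; sign (−1)^0·-1^-2·+1^-2 = +1.
(a,b)_∞: sgn(-7735)=−, sgn(-15470)=−, so -1.
(a,b)_17: α=1, u≡13; β=1, v≡4 (mod 17); (13|17)=+1, (4|17)=+1; sign (−1)^0·+1^1·+1^1 = +1.
(a,b)_11: α=0, u≡9; β=2, v≡2 (mod 11); (9|11)=+1, (2|11)=-1; sign (−1)^0·+1^2·-1^0 = +1.
(a,b)_5: α=-1, u≡2; β=-1, v≡1 (mod 5); (2|5)=-1, (1|5)=+1; sign (−1)^0·-1^-1·+1^-1 = -1.
(a,b)_13: α=3, u≡3; β=3, v≡2 (mod 13); (3|13)=+1, (2|13)=-1; sign (−1)^0·+1^3·-1^3 = -1.
(a,b)_7: α=1, u≡4; β=1, v≡2 (mod 7); (4|7)=+1, (2|7)=+1; sign (−1)^1·+1^1·+1^1 = -1.
(-7735, -15470 / ℚ) ramifies at {5, 7, 13, ∞}: a division algebra.

[5, 7, 13, inf]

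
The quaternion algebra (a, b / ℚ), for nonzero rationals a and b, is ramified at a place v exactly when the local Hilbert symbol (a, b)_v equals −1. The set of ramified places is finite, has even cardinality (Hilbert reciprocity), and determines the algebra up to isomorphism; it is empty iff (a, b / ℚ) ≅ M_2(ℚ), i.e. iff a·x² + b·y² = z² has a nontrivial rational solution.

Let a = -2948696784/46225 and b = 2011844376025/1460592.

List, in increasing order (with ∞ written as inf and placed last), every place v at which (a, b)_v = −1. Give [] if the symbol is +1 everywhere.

[2, 17]

Mod squares: a ≡ -4301, b ≡ 23. Check v ∈ {∞, 2, 3, 5, 7, 11, 17, 23, 37, 41, 43}.
v=23: a=23^3·(≡14), b=23^-1·(≡18) mod 23; (14|23)=-1, (18|23)=+1; (−1)^{3·-1·11}·(-1)^-1·(+1)^3 = +1.
v=∞: -4301 < 0 and 23 > 0  ⇒  (a,b)_∞ = +1.
v=3: a=3^4·(≡1), b=3^-4·(≡2) mod 3; (1|3)=+1, (2|3)=-1; (−1)^{4·-4·1}·(+1)^-4·(-1)^4 = +1.
v=7: a=7^0·(≡4), b=7^-2·(≡4) mod 7; (4|7)=+1, (4|7)=+1; (−1)^{0·-2·3}·(+1)^-2·(+1)^0 = +1.
v=5: a=5^-2·(≡4), b=5^2·(≡3) mod 5; (4|5)=+1, (3|5)=-1; (−1)^{-2·2·2}·(+1)^2·(-1)^-2 = +1.
v=41: a=41^0·(≡37), b=41^2·(≡5) mod 41; (37|41)=+1, (5|41)=+1; (−1)^{0·2·20}·(+1)^2·(+1)^0 = +1.
v=2: v_2(a)=4, v_2(b)=-4; units ≡ 3, 7 (mod 8); ε·ε+αω+βω = 1·1+4·0+-4·1 ≡ 1  ⇒  (a,b)_2 = -1.
v=43: a=43^-2·(≡33), b=43^0·(≡36) mod 43; (33|43)=-1, (36|43)=+1; (−1)^{-2·0·21}·(-1)^0·(+1)^-2 = +1.
v=17: a=17^1·(≡8), b=17^2·(≡6) mod 17; (8|17)=+1, (6|17)=-1; (−1)^{1·2·8}·(+1)^2·(-1)^1 = -1.
v=37: a=37^0·(≡1), b=37^2·(≡31) mod 37; (1|37)=+1, (31|37)=-1; (−1)^{0·2·18}·(+1)^2·(-1)^0 = +1.
v=11: a=11^1·(≡4), b=11^2·(≡9) mod 11; (4|11)=+1, (9|11)=+1; (−1)^{1·2·5}·(+1)^2·(+1)^1 = +1.
|Ram(-4301, 23)| = 2, even; anisotropic at {2, 17}.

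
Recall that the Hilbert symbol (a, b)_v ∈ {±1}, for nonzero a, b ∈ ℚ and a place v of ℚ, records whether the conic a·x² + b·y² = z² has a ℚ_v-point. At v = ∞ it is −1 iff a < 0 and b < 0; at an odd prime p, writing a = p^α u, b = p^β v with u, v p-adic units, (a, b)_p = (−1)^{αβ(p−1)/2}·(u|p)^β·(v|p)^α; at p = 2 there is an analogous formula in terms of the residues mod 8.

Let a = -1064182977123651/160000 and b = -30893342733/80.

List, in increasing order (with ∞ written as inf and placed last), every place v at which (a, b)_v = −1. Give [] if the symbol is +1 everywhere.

(a, b) ≡ (-542531, -1392985) mod (ℚ^×)²; places V = {2, 3, 5, 7, 11, 19, 31, 37, 43, ∞}.
(a,b)_19: α=2, u≡10; β=1, v≡11 (mod 19); (10|19)=-1, (11|19)=+1; sign (−1)^0·-1^1·+1^2 = -1.
(a,b)_5: α=-4, u≡4; β=-1, v≡2 (mod 5); (4|5)=+1, (2|5)=-1; sign (−1)^0·+1^-1·-1^-4 = +1.
(a,b)_37: α=3, u≡27; β=2, v≡9 (mod 37); (27|37)=+1, (9|37)=+1; sign (−1)^0·+1^2·+1^3 = +1.
(a,b)_2: α=-8, β=-4; u≡5, v≡7 (mod 8); ε(u)ε(v)=0·1, αω(v)=-8·0, βω(u)=-4·1; sum ≡ 0  ⇒  +1.
(a,b)_∞: sgn(-542531)=−, sgn(-1392985)=−, so -1.
(a,b)_43: α=1, u≡6; β=1, v≡33 (mod 43); (6|43)=+1, (33|43)=-1; sign (−1)^1·+1^1·-1^1 = +1.
(a,b)_11: α=1, u≡1; β=1, v≡7 (mod 11); (1|11)=+1, (7|11)=-1; sign (−1)^1·+1^1·-1^1 = +1.
(a,b)_31: α=1, u≡4; β=1, v≡21 (mod 31); (4|31)=+1, (21|31)=-1; sign (−1)^1·+1^1·-1^1 = +1.
(a,b)_7: α=2, u≡4; β=0, v≡2 (mod 7); (4|7)=+1, (2|7)=+1; sign (−1)^0·+1^0·+1^2 = +1.
(a,b)_3: α=4, u≡1; β=4, v≡2 (mod 3); (1|3)=+1, (2|3)=-1; sign (−1)^0·+1^4·-1^4 = +1.
Ram(-542531, -1392985) = {19, ∞}; no ℚ_19-point on the conic.

[19, inf]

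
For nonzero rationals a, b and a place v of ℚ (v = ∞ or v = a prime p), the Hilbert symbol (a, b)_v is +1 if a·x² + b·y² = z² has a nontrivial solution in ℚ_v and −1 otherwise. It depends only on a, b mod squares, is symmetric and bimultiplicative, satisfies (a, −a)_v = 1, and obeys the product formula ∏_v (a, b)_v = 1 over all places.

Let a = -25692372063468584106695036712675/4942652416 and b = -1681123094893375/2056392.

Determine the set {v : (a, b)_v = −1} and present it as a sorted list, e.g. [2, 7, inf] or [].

[2, 5, 19, inf]

(a, b) ≡ (-4123, -2030) mod (ℚ^×)²; places V = {2, 3, 5, 7, 13, 19, 23, 29, 31, ∞}.
(a,b)_31: α=5, u≡17; β=2, v≡19 (mod 31); (17|31)=-1, (19|31)=+1; sign (−1)^0·-1^2·+1^5 = +1.
(a,b)_23: α=2, u≡14; β=2, v≡17 (mod 23); (14|23)=-1, (17|23)=-1; sign (−1)^0·-1^2·-1^2 = +1.
(a,b)_5: α=2, u≡3; β=3, v≡4 (mod 5); (3|5)=-1, (4|5)=+1; sign (−1)^0·-1^3·+1^2 = -1.
(a,b)_2: α=-10, β=-3; u≡5, v≡1 (mod 8); ε(u)ε(v)=0·0, αω(v)=-10·0, βω(u)=-3·1; sum ≡ 1  ⇒  -1.
(a,b)_7: α=3, u≡5; β=1, v≡1 (mod 7); (5|7)=-1, (1|7)=+1; sign (−1)^1·-1^1·+1^3 = +1.
(a,b)_29: α=2, u≡23; β=1, v≡2 (mod 29); (23|29)=+1, (2|29)=-1; sign (−1)^0·+1^1·-1^2 = +1.
(a,b)_3: α=6, u≡2; β=-2, v≡1 (mod 3); (2|3)=-1, (1|3)=+1; sign (−1)^0·-1^-2·+1^6 = +1.
(a,b)_13: α=-6, u≡5; β=-4, v≡7 (mod 13); (5|13)=-1, (7|13)=-1; sign (−1)^0·-1^-4·-1^-6 = +1.
(a,b)_∞: sgn(-4123)=−, sgn(-2030)=−, so -1.
(a,b)_19: α=9, u≡11; β=4, v≡15 (mod 19); (11|19)=+1, (15|19)=-1; sign (−1)^0·+1^4·-1^9 = -1.
(-4123, -2030 / ℚ) ramifies at {2, 5, 19, ∞}: a division algebra.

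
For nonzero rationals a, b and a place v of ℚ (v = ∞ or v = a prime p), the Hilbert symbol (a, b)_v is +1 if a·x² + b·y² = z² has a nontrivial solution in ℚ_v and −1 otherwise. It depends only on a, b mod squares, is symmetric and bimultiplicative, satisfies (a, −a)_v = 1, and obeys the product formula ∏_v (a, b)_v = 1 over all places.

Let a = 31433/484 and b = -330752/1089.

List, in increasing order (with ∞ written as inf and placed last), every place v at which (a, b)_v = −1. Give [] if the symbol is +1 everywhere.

[]

Mod squares: a ≡ 17, b ≡ -323. Check v ∈ {∞, 2, 3, 11, 17, 19, 43}.
v=19: a=19^0·(≡5), b=19^1·(≡12) mod 19; (5|19)=+1, (12|19)=-1; (−1)^{0·1·9}·(+1)^1·(-1)^0 = +1.
v=17: a=17^1·(≡8), b=17^1·(≡9) mod 17; (8|17)=+1, (9|17)=+1; (−1)^{1·1·8}·(+1)^1·(+1)^1 = +1.
v=2: v_2(a)=-2, v_2(b)=10; units ≡ 1, 5 (mod 8); ε·ε+αω+βω = 0·0+-2·1+10·0 ≡ 0  ⇒  (a,b)_2 = +1.
v=11: a=11^-2·(≡7), b=11^-2·(≡2) mod 11; (7|11)=-1, (2|11)=-1; (−1)^{-2·-2·5}·(-1)^-2·(-1)^-2 = +1.
v=43: a=43^2·(≡25), b=43^0·(≡31) mod 43; (25|43)=+1, (31|43)=+1; (−1)^{2·0·21}·(+1)^0·(+1)^2 = +1.
v=∞: 17 > 0 and -323 < 0  ⇒  (a,b)_∞ = +1.
v=3: a=3^0·(≡2), b=3^-2·(≡1) mod 3; (2|3)=-1, (1|3)=+1; (−1)^{0·-2·1}·(-1)^-2·(+1)^0 = +1.
Ram(a, b) = ∅: the form 17·x² + -323·y² − z² is isotropic over every ℚ_v, so by Hasse–Minkowski it is isotropic over ℚ.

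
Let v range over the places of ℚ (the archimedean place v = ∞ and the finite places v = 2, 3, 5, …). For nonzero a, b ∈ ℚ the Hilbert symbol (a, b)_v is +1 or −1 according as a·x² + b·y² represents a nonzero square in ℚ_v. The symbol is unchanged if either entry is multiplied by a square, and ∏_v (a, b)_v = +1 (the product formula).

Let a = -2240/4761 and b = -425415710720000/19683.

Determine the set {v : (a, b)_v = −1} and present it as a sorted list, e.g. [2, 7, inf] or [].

[7, inf]

(a, b) ≡ (-35, -429) mod (ℚ^×)²; places V = {2, 3, 5, 7, 11, 13, 23, ∞}.
(a,b)_3: α=-2, u≡1; β=-9, v≡1 (mod 3); (1|3)=+1, (1|3)=+1; sign (−1)^0·+1^-9·+1^-2 = +1.
(a,b)_23: α=-2, u≡22; β=0, v≡3 (mod 23); (22|23)=-1, (3|23)=+1; sign (−1)^0·-1^0·+1^-2 = +1.
(a,b)_7: α=1, u≡2; β=4, v≡6 (mod 7); (2|7)=+1, (6|7)=-1; sign (−1)^0·+1^4·-1^1 = -1.
(a,b)_2: α=6, β=14; u≡5, v≡3 (mod 8); ε(u)ε(v)=0·1, αω(v)=6·1, βω(u)=14·1; sum ≡ 0  ⇒  +1.
(a,b)_5: α=1, u≡2; β=4, v≡1 (mod 5); (2|5)=-1, (1|5)=+1; sign (−1)^0·-1^4·+1^1 = +1.
(a,b)_∞: sgn(-35)=−, sgn(-429)=−, so -1.
(a,b)_13: α=0, u≡3; β=1, v≡2 (mod 13); (3|13)=+1, (2|13)=-1; sign (−1)^0·+1^1·-1^0 = +1.
(a,b)_11: α=0, u≡9; β=3, v≡4 (mod 11); (9|11)=+1, (4|11)=+1; sign (−1)^0·+1^3·+1^0 = +1.
(-35, -429 / ℚ) ramifies at {7, ∞}: a division algebra.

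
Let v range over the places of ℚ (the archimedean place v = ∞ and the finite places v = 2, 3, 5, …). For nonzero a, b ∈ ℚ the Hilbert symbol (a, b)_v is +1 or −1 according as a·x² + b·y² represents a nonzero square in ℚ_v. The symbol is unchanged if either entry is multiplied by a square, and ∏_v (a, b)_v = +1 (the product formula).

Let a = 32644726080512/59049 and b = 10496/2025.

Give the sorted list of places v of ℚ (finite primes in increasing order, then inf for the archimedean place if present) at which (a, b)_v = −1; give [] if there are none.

(a, b) ≡ (112217, 41) mod (ℚ^×)²; places V = {2, 3, 5, 7, 13, 17, 23, 41, ∞}.
(a,b)_7: α=1, u≡4; β=0, v≡5 (mod 7); (4|7)=+1, (5|7)=-1; sign (−1)^0·+1^0·-1^1 = -1.
(a,b)_3: α=-10, u≡2; β=-4, v≡2 (mod 3); (2|3)=-1, (2|3)=-1; sign (−1)^0·-1^-4·-1^-10 = +1.
(a,b)_41: α=3, u≡1; β=1, v≡16 (mod 41); (1|41)=+1, (16|41)=+1; sign (−1)^0·+1^1·+1^3 = +1.
(a,b)_2: α=10, β=8; u≡1, v≡1 (mod 8); ε(u)ε(v)=0·0, αω(v)=10·0, βω(u)=8·0; sum ≡ 0  ⇒  +1.
(a,b)_23: α=1, u≡3; β=0, v≡8 (mod 23); (3|23)=+1, (8|23)=+1; sign (−1)^0·+1^0·+1^1 = +1.
(a,b)_5: α=0, u≡3; β=-2, v≡1 (mod 5); (3|5)=-1, (1|5)=+1; sign (−1)^0·-1^-2·+1^0 = +1.
(a,b)_13: α=2, u≡9; β=0, v≡7 (mod 13); (9|13)=+1, (7|13)=-1; sign (−1)^0·+1^0·-1^2 = +1.
(a,b)_17: α=1, u≡5; β=0, v≡12 (mod 17); (5|17)=-1, (12|17)=-1; sign (−1)^0·-1^0·-1^1 = -1.
(a,b)_∞: sgn(112217)=+, sgn(41)=+, so +1.
|Ram(112217, 41)| = 2, even; anisotropic at {7, 17}.

[7, 17]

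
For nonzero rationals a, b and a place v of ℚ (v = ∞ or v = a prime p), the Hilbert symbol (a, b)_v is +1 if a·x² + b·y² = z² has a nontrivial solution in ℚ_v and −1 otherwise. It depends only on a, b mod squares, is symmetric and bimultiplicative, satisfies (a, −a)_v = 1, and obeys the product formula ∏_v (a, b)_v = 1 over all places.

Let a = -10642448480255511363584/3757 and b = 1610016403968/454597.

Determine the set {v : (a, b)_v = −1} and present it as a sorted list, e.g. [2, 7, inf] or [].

[2, 13, 19, 37]

Mod squares: a ≡ -210197, b ≡ 420394. Check v ∈ {∞, 2, 3, 7, 11, 13, 17, 19, 23, 37}.
v=3: a=3^0·(≡1), b=3^4·(≡1) mod 3; (1|3)=+1, (1|3)=+1; (−1)^{0·4·1}·(+1)^4·(+1)^0 = +1.
v=11: a=11^0·(≡6), b=11^-2·(≡10) mod 11; (6|11)=-1, (10|11)=-1; (−1)^{0·-2·5}·(-1)^-2·(-1)^0 = +1.
v=23: a=23^3·(≡11), b=23^1·(≡3) mod 23; (11|23)=-1, (3|23)=+1; (−1)^{3·1·11}·(-1)^1·(+1)^3 = +1.
v=∞: -210197 < 0 and 420394 > 0  ⇒  (a,b)_∞ = +1.
v=17: a=17^-2·(≡9), b=17^-2·(≡8) mod 17; (9|17)=+1, (8|17)=+1; (−1)^{-2·-2·8}·(+1)^-2·(+1)^-2 = +1.
v=7: a=7^4·(≡5), b=7^4·(≡1) mod 7; (5|7)=-1, (1|7)=+1; (−1)^{4·4·3}·(-1)^4·(+1)^4 = +1.
v=37: a=37^3·(≡8), b=37^1·(≡3) mod 37; (8|37)=-1, (3|37)=+1; (−1)^{3·1·18}·(-1)^1·(+1)^3 = -1.
v=19: a=19^3·(≡14), b=19^1·(≡15) mod 19; (14|19)=-1, (15|19)=-1; (−1)^{3·1·9}·(-1)^1·(-1)^3 = -1.
v=2: v_2(a)=20, v_2(b)=9; units ≡ 3, 5 (mod 8); ε·ε+αω+βω = 1·0+20·1+9·1 ≡ 1  ⇒  (a,b)_2 = -1.
v=13: a=13^-1·(≡1), b=13^-1·(≡2) mod 13; (1|13)=+1, (2|13)=-1; (−1)^{-1·-1·6}·(+1)^-1·(-1)^-1 = -1.
(-210197, 420394 / ℚ) ramifies at {2, 13, 19, 37}: a division algebra.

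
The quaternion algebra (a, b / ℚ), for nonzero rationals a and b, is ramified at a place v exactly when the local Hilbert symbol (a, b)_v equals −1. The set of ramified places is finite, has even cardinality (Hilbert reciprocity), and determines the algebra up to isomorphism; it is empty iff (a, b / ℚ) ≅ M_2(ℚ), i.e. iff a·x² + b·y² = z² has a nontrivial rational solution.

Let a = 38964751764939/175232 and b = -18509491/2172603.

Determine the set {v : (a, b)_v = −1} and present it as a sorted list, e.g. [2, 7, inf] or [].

Mod squares: a ≡ 176358, b ≡ -273. Check v ∈ {∞, 2, 3, 7, 11, 13, 17, 19, 23, 37, 41}.
v=∞: 176358 > 0 and -273 < 0  ⇒  (a,b)_∞ = +1.
v=17: a=17^1·(≡2), b=17^0·(≡8) mod 17; (2|17)=+1, (8|17)=+1; (−1)^{1·0·8}·(+1)^0·(+1)^1 = +1.
v=7: a=7^5·(≡2), b=7^1·(≡5) mod 7; (2|7)=+1, (5|7)=-1; (−1)^{5·1·3}·(+1)^1·(-1)^5 = +1.
v=41: a=41^0·(≡3), b=41^2·(≡14) mod 41; (3|41)=-1, (14|41)=-1; (−1)^{0·2·20}·(-1)^2·(-1)^0 = +1.
v=11: a=11^2·(≡8), b=11^2·(≡7) mod 11; (8|11)=-1, (7|11)=-1; (−1)^{2·2·5}·(-1)^2·(-1)^2 = +1.
v=37: a=37^-2·(≡27), b=37^-2·(≡14) mod 37; (27|37)=+1, (14|37)=-1; (−1)^{-2·-2·18}·(+1)^-2·(-1)^-2 = +1.
v=3: a=3^3·(≡1), b=3^-1·(≡2) mod 3; (1|3)=+1, (2|3)=-1; (−1)^{3·-1·1}·(+1)^-1·(-1)^3 = +1.
v=23: a=23^0·(≡19), b=23^-2·(≡8) mod 23; (19|23)=-1, (8|23)=+1; (−1)^{0·-2·11}·(-1)^-2·(+1)^0 = +1.
v=19: a=19^1·(≡8), b=19^0·(≡10) mod 19; (8|19)=-1, (10|19)=-1; (−1)^{1·0·9}·(-1)^0·(-1)^1 = -1.
v=13: a=13^3·(≡11), b=13^1·(≡11) mod 13; (11|13)=-1, (11|13)=-1; (−1)^{3·1·6}·(-1)^1·(-1)^3 = +1.
v=2: v_2(a)=-7, v_2(b)=0; units ≡ 3, 7 (mod 8); ε·ε+αω+βω = 1·1+-7·0+0·1 ≡ 1  ⇒  (a,b)_2 = -1.
|Ram(176358, -273)| = 2, even; anisotropic at {2, 19}.

[2, 19]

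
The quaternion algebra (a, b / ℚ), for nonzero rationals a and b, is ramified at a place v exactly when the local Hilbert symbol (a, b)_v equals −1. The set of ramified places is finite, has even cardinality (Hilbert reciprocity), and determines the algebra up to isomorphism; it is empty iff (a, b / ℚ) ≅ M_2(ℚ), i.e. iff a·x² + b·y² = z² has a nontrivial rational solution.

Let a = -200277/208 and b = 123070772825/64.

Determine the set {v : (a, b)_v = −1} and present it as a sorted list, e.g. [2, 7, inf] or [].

(a, b) ≡ (-1001, 17) mod (ℚ^×)²; places V = {2, 3, 5, 7, 11, 13, 17, ∞}.
(a,b)_2: α=-4, β=-6; u≡7, v≡1 (mod 8); ε(u)ε(v)=1·0, αω(v)=-4·0, βω(u)=-6·0; sum ≡ 0  ⇒  +1.
(a,b)_13: α=-1, u≡9; β=2, v≡12 (mod 13); (9|13)=+1, (12|13)=+1; sign (−1)^0·+1^2·+1^-1 = +1.
(a,b)_7: α=1, u≡1; β=2, v≡6 (mod 7); (1|7)=+1, (6|7)=-1; sign (−1)^0·+1^2·-1^1 = -1.
(a,b)_11: α=1, u≡2; β=2, v≡10 (mod 11); (2|11)=-1, (10|11)=-1; sign (−1)^0·-1^2·-1^1 = -1.
(a,b)_17: α=2, u≡1; β=3, v≡9 (mod 17); (1|17)=+1, (9|17)=+1; sign (−1)^0·+1^3·+1^2 = +1.
(a,b)_5: α=0, u≡1; β=2, v≡2 (mod 5); (1|5)=+1, (2|5)=-1; sign (−1)^0·+1^2·-1^0 = +1.
(a,b)_3: α=2, u≡1; β=0, v≡2 (mod 3); (1|3)=+1, (2|3)=-1; sign (−1)^0·+1^0·-1^2 = +1.
(a,b)_∞: sgn(-1001)=−, sgn(17)=+, so +1.
(-1001, 17 / ℚ) ramifies at {7, 11}: a division algebra.

[7, 11]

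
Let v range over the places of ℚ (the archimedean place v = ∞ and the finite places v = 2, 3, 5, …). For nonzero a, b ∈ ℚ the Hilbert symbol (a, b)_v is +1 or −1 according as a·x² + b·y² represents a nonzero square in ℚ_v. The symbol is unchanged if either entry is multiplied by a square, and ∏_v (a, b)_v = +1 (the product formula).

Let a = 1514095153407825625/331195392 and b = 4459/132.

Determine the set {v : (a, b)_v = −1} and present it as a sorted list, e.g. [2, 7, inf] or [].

Mod squares: a ≡ 57057, b ≡ 3003. Check v ∈ {∞, 2, 3, 5, 7, 11, 13, 17, 19, 29}.
v=2: v_2(a)=-10, v_2(b)=-2; units ≡ 1, 3 (mod 8); ε·ε+αω+βω = 0·1+-10·1+-2·0 ≡ 0  ⇒  (a,b)_2 = +1.
v=∞: 57057 > 0 and 3003 > 0  ⇒  (a,b)_∞ = +1.
v=13: a=13^1·(≡6), b=13^1·(≡9) mod 13; (6|13)=-1, (9|13)=+1; (−1)^{1·1·6}·(-1)^1·(+1)^1 = -1.
v=7: a=7^9·(≡5), b=7^3·(≡1) mod 7; (5|7)=-1, (1|7)=+1; (−1)^{9·3·3}·(-1)^3·(+1)^9 = +1.
v=11: a=11^-3·(≡10), b=11^-1·(≡4) mod 11; (10|11)=-1, (4|11)=+1; (−1)^{-3·-1·5}·(-1)^-1·(+1)^-3 = +1.
v=29: a=29^2·(≡27), b=29^0·(≡5) mod 29; (27|29)=-1, (5|29)=+1; (−1)^{2·0·14}·(-1)^0·(+1)^2 = +1.
v=3: a=3^-5·(≡2), b=3^-1·(≡2) mod 3; (2|3)=-1, (2|3)=-1; (−1)^{-5·-1·1}·(-1)^-1·(-1)^-5 = -1.
v=19: a=19^1·(≡11), b=19^0·(≡6) mod 19; (11|19)=+1, (6|19)=+1; (−1)^{1·0·9}·(+1)^0·(+1)^1 = +1.
v=17: a=17^2·(≡12), b=17^0·(≡3) mod 17; (12|17)=-1, (3|17)=-1; (−1)^{2·0·8}·(-1)^0·(-1)^2 = +1.
v=5: a=5^4·(≡3), b=5^0·(≡2) mod 5; (3|5)=-1, (2|5)=-1; (−1)^{4·0·2}·(-1)^0·(-1)^4 = +1.
Ram(57057, 3003) = {3, 13}; no ℚ_3-point on the conic.

[3, 13]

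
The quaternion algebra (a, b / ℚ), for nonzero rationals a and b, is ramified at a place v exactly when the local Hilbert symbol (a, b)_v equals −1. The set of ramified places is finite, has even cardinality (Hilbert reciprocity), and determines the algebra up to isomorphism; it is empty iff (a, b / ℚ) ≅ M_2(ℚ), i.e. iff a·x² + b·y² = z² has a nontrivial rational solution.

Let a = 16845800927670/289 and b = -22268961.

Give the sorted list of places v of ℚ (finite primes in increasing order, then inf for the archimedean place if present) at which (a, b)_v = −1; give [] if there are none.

Mod squares: a ≡ 1430, b ≡ -1. Check v ∈ {∞, 2, 3, 5, 11, 13, 17, 23}.
v=13: a=13^3·(≡5), b=13^2·(≡12) mod 13; (5|13)=-1, (12|13)=+1; (−1)^{3·2·6}·(-1)^2·(+1)^3 = +1.
v=11: a=11^5·(≡9), b=11^4·(≡8) mod 11; (9|11)=+1, (8|11)=-1; (−1)^{5·4·5}·(+1)^4·(-1)^5 = -1.
v=17: a=17^-2·(≡9), b=17^0·(≡2) mod 17; (9|17)=+1, (2|17)=+1; (−1)^{-2·0·8}·(+1)^0·(+1)^-2 = +1.
v=2: v_2(a)=1, v_2(b)=0; units ≡ 3, 7 (mod 8); ε·ε+αω+βω = 1·1+1·0+0·1 ≡ 1  ⇒  (a,b)_2 = -1.
v=3: a=3^2·(≡2), b=3^2·(≡2) mod 3; (2|3)=-1, (2|3)=-1; (−1)^{2·2·1}·(-1)^2·(-1)^2 = +1.
v=5: a=5^1·(≡1), b=5^0·(≡4) mod 5; (1|5)=+1, (4|5)=+1; (−1)^{1·0·2}·(+1)^0·(+1)^1 = +1.
v=∞: 1430 > 0 and -1 < 0  ⇒  (a,b)_∞ = +1.
v=23: a=23^2·(≡12), b=23^0·(≡7) mod 23; (12|23)=+1, (7|23)=-1; (−1)^{2·0·11}·(+1)^0·(-1)^2 = +1.
|Ram(1430, -1)| = 2, even; anisotropic at {2, 11}.

[2, 11]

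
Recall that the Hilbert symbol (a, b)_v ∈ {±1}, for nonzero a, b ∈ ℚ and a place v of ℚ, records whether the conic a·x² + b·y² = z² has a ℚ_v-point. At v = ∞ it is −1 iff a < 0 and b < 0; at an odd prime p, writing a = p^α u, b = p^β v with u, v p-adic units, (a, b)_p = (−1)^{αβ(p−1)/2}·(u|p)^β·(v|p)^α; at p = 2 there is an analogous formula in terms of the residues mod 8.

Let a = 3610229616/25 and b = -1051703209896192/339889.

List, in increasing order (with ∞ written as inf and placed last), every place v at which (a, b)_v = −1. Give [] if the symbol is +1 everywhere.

(a, b) ≡ (119, -17) mod (ℚ^×)²; places V = {2, 3, 5, 7, 11, 17, 53, ∞}.
(a,b)_∞: sgn(119)=+, sgn(-17)=−, so +1.
(a,b)_2: α=4, β=8; u≡7, v≡7 (mod 8); ε(u)ε(v)=1·1, αω(v)=4·0, βω(u)=8·0; sum ≡ 1  ⇒  -1.
(a,b)_5: α=-2, u≡1; β=0, v≡2 (mod 5); (1|5)=+1, (2|5)=-1; sign (−1)^0·+1^0·-1^-2 = +1.
(a,b)_17: α=3, u≡3; β=5, v≡2 (mod 17); (3|17)=-1, (2|17)=+1; sign (−1)^0·-1^5·+1^3 = -1.
(a,b)_3: α=8, u≡2; β=10, v≡1 (mod 3); (2|3)=-1, (1|3)=+1; sign (−1)^0·-1^10·+1^8 = +1.
(a,b)_11: α=0, u≡5; β=-2, v≡1 (mod 11); (5|11)=+1, (1|11)=+1; sign (−1)^0·+1^-2·+1^0 = +1.
(a,b)_53: α=0, u≡38; β=-2, v≡17 (mod 53); (38|53)=+1, (17|53)=+1; sign (−1)^0·+1^-2·+1^0 = +1.
(a,b)_7: α=1, u≡6; β=2, v≡1 (mod 7); (6|7)=-1, (1|7)=+1; sign (−1)^0·-1^2·+1^1 = +1.
|Ram(119, -17)| = 2, even; anisotropic at {2, 17}.

[2, 17]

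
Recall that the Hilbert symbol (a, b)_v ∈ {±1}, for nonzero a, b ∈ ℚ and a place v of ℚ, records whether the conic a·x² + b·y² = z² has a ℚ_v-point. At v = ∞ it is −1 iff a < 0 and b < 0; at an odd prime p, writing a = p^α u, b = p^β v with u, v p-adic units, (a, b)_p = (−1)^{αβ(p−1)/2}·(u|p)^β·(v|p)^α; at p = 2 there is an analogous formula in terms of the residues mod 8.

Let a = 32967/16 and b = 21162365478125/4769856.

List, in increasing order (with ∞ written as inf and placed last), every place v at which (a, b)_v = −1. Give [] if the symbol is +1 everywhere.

Mod squares: a ≡ 407, b ≡ 63365. Check v ∈ {∞, 2, 3, 5, 7, 11, 13, 17, 19, 23, 29, 37, 43}.
v=43: a=43^0·(≡26), b=43^2·(≡42) mod 43; (26|43)=-1, (42|43)=-1; (−1)^{0·2·21}·(-1)^2·(-1)^0 = +1.
v=19: a=19^0·(≡12), b=19^1·(≡14) mod 19; (12|19)=-1, (14|19)=-1; (−1)^{0·1·9}·(-1)^1·(-1)^0 = -1.
v=29: a=29^0·(≡25), b=29^1·(≡26) mod 29; (25|29)=+1, (26|29)=-1; (−1)^{0·1·14}·(+1)^1·(-1)^0 = +1.
v=37: a=37^1·(≡21), b=37^0·(≡4) mod 37; (21|37)=+1, (4|37)=+1; (−1)^{1·0·18}·(+1)^0·(+1)^1 = +1.
v=3: a=3^4·(≡2), b=3^-2·(≡2) mod 3; (2|3)=-1, (2|3)=-1; (−1)^{4·-2·1}·(-1)^-2·(-1)^4 = +1.
v=5: a=5^0·(≡2), b=5^5·(≡3) mod 5; (2|5)=-1, (3|5)=-1; (−1)^{0·5·2}·(-1)^5·(-1)^0 = -1.
v=13: a=13^0·(≡4), b=13^-2·(≡1) mod 13; (4|13)=+1, (1|13)=+1; (−1)^{0·-2·6}·(+1)^-2·(+1)^0 = +1.
v=7: a=7^0·(≡2), b=7^-2·(≡2) mod 7; (2|7)=+1, (2|7)=+1; (−1)^{0·-2·3}·(+1)^-2·(+1)^0 = +1.
v=∞: 407 > 0 and 63365 > 0  ⇒  (a,b)_∞ = +1.
v=11: a=11^1·(≡1), b=11^0·(≡1) mod 11; (1|11)=+1, (1|11)=+1; (−1)^{1·0·5}·(+1)^0·(+1)^1 = +1.
v=17: a=17^0·(≡13), b=17^2·(≡10) mod 17; (13|17)=+1, (10|17)=-1; (−1)^{0·2·8}·(+1)^2·(-1)^0 = +1.
v=23: a=23^0·(≡12), b=23^1·(≡6) mod 23; (12|23)=+1, (6|23)=+1; (−1)^{0·1·11}·(+1)^1·(+1)^0 = +1.
v=2: v_2(a)=-4, v_2(b)=-6; units ≡ 7, 5 (mod 8); ε·ε+αω+βω = 1·0+-4·1+-6·0 ≡ 0  ⇒  (a,b)_2 = +1.
(407, 63365 / ℚ) ramifies at {5, 19}: a division algebra.

[5, 19]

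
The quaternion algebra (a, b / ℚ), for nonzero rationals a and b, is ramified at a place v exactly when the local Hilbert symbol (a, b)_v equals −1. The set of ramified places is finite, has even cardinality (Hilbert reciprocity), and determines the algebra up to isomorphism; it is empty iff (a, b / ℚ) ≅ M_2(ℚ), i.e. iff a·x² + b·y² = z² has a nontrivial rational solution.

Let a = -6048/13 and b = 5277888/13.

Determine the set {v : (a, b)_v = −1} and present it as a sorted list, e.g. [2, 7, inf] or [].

Mod squares: a ≡ -546, b ≡ 2431. Check v ∈ {∞, 2, 3, 7, 11, 13, 17}.
v=7: a=7^1·(≡3), b=7^2·(≡4) mod 7; (3|7)=-1, (4|7)=+1; (−1)^{1·2·3}·(-1)^2·(+1)^1 = +1.
v=13: a=13^-1·(≡10), b=13^-1·(≡5) mod 13; (10|13)=+1, (5|13)=-1; (−1)^{-1·-1·6}·(+1)^-1·(-1)^-1 = -1.
v=3: a=3^3·(≡1), b=3^2·(≡1) mod 3; (1|3)=+1, (1|3)=+1; (−1)^{3·2·1}·(+1)^2·(+1)^3 = +1.
v=∞: -546 < 0 and 2431 > 0  ⇒  (a,b)_∞ = +1.
v=11: a=11^0·(≡1), b=11^1·(≡5) mod 11; (1|11)=+1, (5|11)=+1; (−1)^{0·1·5}·(+1)^1·(+1)^0 = +1.
v=17: a=17^0·(≡16), b=17^1·(≡6) mod 17; (16|17)=+1, (6|17)=-1; (−1)^{0·1·8}·(+1)^1·(-1)^0 = +1.
v=2: v_2(a)=5, v_2(b)=6; units ≡ 7, 7 (mod 8); ε·ε+αω+βω = 1·1+5·0+6·0 ≡ 1  ⇒  (a,b)_2 = -1.
(-546, 2431 / ℚ) ramifies at {2, 13}: a division algebra.

[2, 13]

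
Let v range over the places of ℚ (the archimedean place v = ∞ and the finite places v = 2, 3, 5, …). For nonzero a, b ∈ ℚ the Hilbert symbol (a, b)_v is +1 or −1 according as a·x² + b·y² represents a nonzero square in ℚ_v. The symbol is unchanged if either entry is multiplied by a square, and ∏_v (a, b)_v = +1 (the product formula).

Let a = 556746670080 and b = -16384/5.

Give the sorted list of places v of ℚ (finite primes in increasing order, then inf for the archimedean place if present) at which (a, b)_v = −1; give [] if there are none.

(a, b) ≡ (6555, -5) mod (ℚ^×)²; places V = {2, 3, 5, 19, 23, ∞}.
(a,b)_5: α=1, u≡1; β=-1, v≡1 (mod 5); (1|5)=+1, (1|5)=+1; sign (−1)^0·+1^-1·+1^1 = +1.
(a,b)_23: α=1, u≡4; β=0, v≡3 (mod 23); (4|23)=+1, (3|23)=+1; sign (−1)^0·+1^0·+1^1 = +1.
(a,b)_∞: sgn(6555)=+, sgn(-5)=−, so +1.
(a,b)_19: α=1, u≡3; β=0, v≡14 (mod 19); (3|19)=-1, (14|19)=-1; sign (−1)^0·-1^0·-1^1 = -1.
(a,b)_2: α=20, β=14; u≡3, v≡3 (mod 8); ε(u)ε(v)=1·1, αω(v)=20·1, βω(u)=14·1; sum ≡ 1  ⇒  -1.
(a,b)_3: α=5, u≡1; β=0, v≡1 (mod 3); (1|3)=+1, (1|3)=+1; sign (−1)^0·+1^0·+1^5 = +1.
Ram(6555, -5) = {2, 19}; no ℚ_2-point on the conic.

[2, 19]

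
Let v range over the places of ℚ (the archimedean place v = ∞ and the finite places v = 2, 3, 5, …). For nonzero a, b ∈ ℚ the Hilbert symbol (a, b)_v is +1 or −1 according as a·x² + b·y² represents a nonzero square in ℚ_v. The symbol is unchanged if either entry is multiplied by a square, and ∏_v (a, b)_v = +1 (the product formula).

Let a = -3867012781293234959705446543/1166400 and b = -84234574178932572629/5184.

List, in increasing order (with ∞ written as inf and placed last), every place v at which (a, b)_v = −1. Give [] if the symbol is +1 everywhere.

Mod squares: a ≡ -6043687, b ≡ -6754709. Check v ∈ {∞, 2, 3, 5, 13, 17, 19, 23, 29, 41}.
v=17: a=17^3·(≡5), b=17^2·(≡3) mod 17; (5|17)=-1, (3|17)=-1; (−1)^{3·2·8}·(-1)^2·(-1)^3 = -1.
v=3: a=3^-6·(≡2), b=3^-4·(≡1) mod 3; (2|3)=-1, (1|3)=+1; (−1)^{-6·-4·1}·(-1)^-4·(+1)^-6 = +1.
v=23: a=23^1·(≡13), b=23^1·(≡8) mod 23; (13|23)=+1, (8|23)=+1; (−1)^{1·1·11}·(+1)^1·(+1)^1 = -1.
v=13: a=13^5·(≡7), b=13^3·(≡10) mod 13; (7|13)=-1, (10|13)=+1; (−1)^{5·3·6}·(-1)^3·(+1)^5 = -1.
v=2: v_2(a)=-6, v_2(b)=-6; units ≡ 1, 3 (mod 8); ε·ε+αω+βω = 0·1+-6·1+-6·0 ≡ 0  ⇒  (a,b)_2 = +1.
v=∞: -6043687 < 0 and -6754709 < 0  ⇒  (a,b)_∞ = -1.
v=5: a=5^-2·(≡2), b=5^0·(≡4) mod 5; (2|5)=-1, (4|5)=+1; (−1)^{-2·0·2}·(-1)^0·(+1)^-2 = +1.
v=41: a=41^1·(≡14), b=41^1·(≡35) mod 41; (14|41)=-1, (35|41)=-1; (−1)^{1·1·20}·(-1)^1·(-1)^1 = +1.
v=19: a=19^4·(≡17), b=19^3·(≡6) mod 19; (17|19)=+1, (6|19)=+1; (−1)^{4·3·9}·(+1)^3·(+1)^4 = +1.
v=29: a=29^7·(≡9), b=29^5·(≡22) mod 29; (9|29)=+1, (22|29)=+1; (−1)^{7·5·14}·(+1)^5·(+1)^7 = +1.
Ram(-6043687, -6754709) = {13, 17, 23, ∞}; no ℚ_13-point on the conic.

[13, 17, 23, inf]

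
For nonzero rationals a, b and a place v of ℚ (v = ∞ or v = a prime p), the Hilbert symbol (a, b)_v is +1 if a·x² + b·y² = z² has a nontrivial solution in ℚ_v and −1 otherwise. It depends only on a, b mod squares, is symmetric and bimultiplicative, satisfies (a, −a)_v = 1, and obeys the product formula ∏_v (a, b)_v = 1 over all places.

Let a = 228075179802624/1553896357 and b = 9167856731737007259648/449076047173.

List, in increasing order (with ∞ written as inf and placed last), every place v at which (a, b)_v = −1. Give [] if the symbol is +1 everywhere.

[2, 3, 11, 13]

(a, b) ≡ (143, 39) mod (ℚ^×)²; places V = {2, 3, 7, 11, 13, 17, 29, 43, ∞}.
(a,b)_43: α=0, u≡9; β=2, v≡3 (mod 43); (9|43)=+1, (3|43)=-1; sign (−1)^0·+1^2·-1^0 = +1.
(a,b)_3: α=2, u≡2; β=1, v≡1 (mod 3); (2|3)=-1, (1|3)=+1; sign (−1)^0·-1^1·+1^2 = -1.
(a,b)_7: α=4, u≡6; β=6, v≡1 (mod 7); (6|7)=-1, (1|7)=+1; sign (−1)^0·-1^6·+1^4 = +1.
(a,b)_29: α=-4, u≡3; β=-4, v≡15 (mod 29); (3|29)=-1, (15|29)=-1; sign (−1)^0·-1^-4·-1^-4 = +1.
(a,b)_∞: sgn(143)=+, sgn(39)=+, so +1.
(a,b)_17: α=0, u≡3; β=-2, v≡6 (mod 17); (3|17)=-1, (6|17)=-1; sign (−1)^0·-1^-2·-1^0 = +1.
(a,b)_11: α=5, u≡6; β=8, v≡7 (mod 11); (6|11)=-1, (7|11)=-1; sign (−1)^0·-1^8·-1^5 = -1.
(a,b)_2: α=16, β=16; u≡7, v≡7 (mod 8); ε(u)ε(v)=1·1, αω(v)=16·0, βω(u)=16·0; sum ≡ 1  ⇒  -1.
(a,b)_13: α=-3, u≡8; β=-3, v≡12 (mod 13); (8|13)=-1, (12|13)=+1; sign (−1)^0·-1^-3·+1^-3 = -1.
Ram(143, 39) = {2, 3, 11, 13}; no ℚ_2-point on the conic.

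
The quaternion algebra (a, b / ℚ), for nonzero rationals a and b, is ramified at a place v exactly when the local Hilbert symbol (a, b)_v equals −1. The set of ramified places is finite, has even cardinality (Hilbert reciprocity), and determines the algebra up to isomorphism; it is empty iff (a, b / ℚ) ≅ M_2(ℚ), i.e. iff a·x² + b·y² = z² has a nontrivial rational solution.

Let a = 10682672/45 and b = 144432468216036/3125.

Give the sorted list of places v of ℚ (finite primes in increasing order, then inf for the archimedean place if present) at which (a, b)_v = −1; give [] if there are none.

Mod squares: a ≡ 3338335, b ≡ 5. Check v ∈ {∞, 2, 3, 5, 7, 11, 13, 23, 29}.
v=3: a=3^-2·(≡1), b=3^4·(≡2) mod 3; (1|3)=+1, (2|3)=-1; (−1)^{-2·4·1}·(+1)^4·(-1)^-2 = +1.
v=7: a=7^1·(≡4), b=7^2·(≡3) mod 7; (4|7)=+1, (3|7)=-1; (−1)^{1·2·3}·(+1)^2·(-1)^1 = -1.
v=∞: 3338335 > 0 and 5 > 0  ⇒  (a,b)_∞ = +1.
v=5: a=5^-1·(≡3), b=5^-5·(≡1) mod 5; (3|5)=-1, (1|5)=+1; (−1)^{-1·-5·2}·(-1)^-5·(+1)^-1 = -1.
v=13: a=13^1·(≡11), b=13^2·(≡2) mod 13; (11|13)=-1, (2|13)=-1; (−1)^{1·2·6}·(-1)^2·(-1)^1 = -1.
v=29: a=29^1·(≡26), b=29^2·(≡6) mod 29; (26|29)=-1, (6|29)=+1; (−1)^{1·2·14}·(-1)^2·(+1)^1 = +1.
v=11: a=11^1·(≡6), b=11^2·(≡5) mod 11; (6|11)=-1, (5|11)=+1; (−1)^{1·2·5}·(-1)^2·(+1)^1 = +1.
v=23: a=23^1·(≡21), b=23^2·(≡17) mod 23; (21|23)=-1, (17|23)=-1; (−1)^{1·2·11}·(-1)^2·(-1)^1 = -1.
v=2: v_2(a)=4, v_2(b)=2; units ≡ 7, 5 (mod 8); ε·ε+αω+βω = 1·0+4·1+2·0 ≡ 0  ⇒  (a,b)_2 = +1.
Ram(3338335, 5) = {5, 7, 13, 23}; no ℚ_5-point on the conic.

[5, 7, 13, 23]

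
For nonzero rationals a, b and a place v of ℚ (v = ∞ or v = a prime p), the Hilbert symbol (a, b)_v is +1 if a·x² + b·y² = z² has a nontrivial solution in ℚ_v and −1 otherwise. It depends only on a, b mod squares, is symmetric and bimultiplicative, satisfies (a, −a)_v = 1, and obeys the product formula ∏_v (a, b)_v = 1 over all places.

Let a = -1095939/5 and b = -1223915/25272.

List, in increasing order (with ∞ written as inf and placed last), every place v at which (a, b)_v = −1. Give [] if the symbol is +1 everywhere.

[7, 13, 17, inf]

Mod squares: a ≡ -608855, b ≡ -2730. Check v ∈ {∞, 2, 3, 5, 7, 11, 13, 17, 19, 29}.
v=∞: -608855 < 0 and -2730 < 0  ⇒  (a,b)_∞ = -1.
v=5: a=5^-1·(≡1), b=5^1·(≡1) mod 5; (1|5)=+1, (1|5)=+1; (−1)^{-1·1·2}·(+1)^1·(+1)^-1 = +1.
v=11: a=11^0·(≡7), b=11^2·(≡1) mod 11; (7|11)=-1, (1|11)=+1; (−1)^{0·2·5}·(-1)^2·(+1)^0 = +1.
v=17: a=17^1·(≡13), b=17^2·(≡10) mod 17; (13|17)=+1, (10|17)=-1; (−1)^{1·2·8}·(+1)^2·(-1)^1 = -1.
v=29: a=29^1·(≡5), b=29^0·(≡9) mod 29; (5|29)=+1, (9|29)=+1; (−1)^{1·0·14}·(+1)^0·(+1)^1 = +1.
v=2: v_2(a)=0, v_2(b)=-3; units ≡ 1, 3 (mod 8); ε·ε+αω+βω = 0·1+0·1+-3·0 ≡ 0  ⇒  (a,b)_2 = +1.
v=7: a=7^0·(≡6), b=7^1·(≡4) mod 7; (6|7)=-1, (4|7)=+1; (−1)^{0·1·3}·(-1)^1·(+1)^0 = -1.
v=3: a=3^2·(≡1), b=3^-5·(≡2) mod 3; (1|3)=+1, (2|3)=-1; (−1)^{2·-5·1}·(+1)^-5·(-1)^2 = +1.
v=19: a=19^1·(≡12), b=19^0·(≡4) mod 19; (12|19)=-1, (4|19)=+1; (−1)^{1·0·9}·(-1)^0·(+1)^1 = +1.
v=13: a=13^1·(≡3), b=13^-1·(≡5) mod 13; (3|13)=+1, (5|13)=-1; (−1)^{1·-1·6}·(+1)^-1·(-1)^1 = -1.
(-608855, -2730 / ℚ) ramifies at {7, 13, 17, ∞}: a division algebra.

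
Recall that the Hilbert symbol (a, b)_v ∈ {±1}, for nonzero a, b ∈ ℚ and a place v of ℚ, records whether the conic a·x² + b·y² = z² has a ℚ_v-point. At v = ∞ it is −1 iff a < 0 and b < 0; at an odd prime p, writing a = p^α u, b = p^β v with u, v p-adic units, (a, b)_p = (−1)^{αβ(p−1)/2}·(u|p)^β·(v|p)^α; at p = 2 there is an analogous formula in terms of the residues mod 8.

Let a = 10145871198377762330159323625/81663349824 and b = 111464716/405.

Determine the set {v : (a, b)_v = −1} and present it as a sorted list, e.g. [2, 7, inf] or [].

[17, 23]

(a, b) ≡ (37145, 1151495) mod (ℚ^×)²; places V = {2, 3, 5, 7, 11, 17, 19, 23, 31, ∞}.
(a,b)_17: α=3, u≡15; β=1, v≡11 (mod 17); (15|17)=+1, (11|17)=-1; sign (−1)^0·+1^1·-1^3 = -1.
(a,b)_23: α=3, u≡15; β=1, v≡17 (mod 23); (15|23)=-1, (17|23)=-1; sign (−1)^1·-1^1·-1^3 = -1.
(a,b)_5: α=3, u≡1; β=-1, v≡1 (mod 5); (1|5)=+1, (1|5)=+1; sign (−1)^0·+1^-1·+1^3 = +1.
(a,b)_∞: sgn(37145)=+, sgn(1151495)=+, so +1.
(a,b)_31: α=4, u≡1; β=1, v≡4 (mod 31); (1|31)=+1, (4|31)=+1; sign (−1)^0·+1^1·+1^4 = +1.
(a,b)_11: α=8, u≡4; β=2, v≡5 (mod 11); (4|11)=+1, (5|11)=+1; sign (−1)^0·+1^2·+1^8 = +1.
(a,b)_3: α=-12, u≡2; β=-4, v≡2 (mod 3); (2|3)=-1, (2|3)=-1; sign (−1)^0·-1^-4·-1^-12 = +1.
(a,b)_7: α=-4, u≡6; β=0, v≡1 (mod 7); (6|7)=-1, (1|7)=+1; sign (−1)^0·-1^0·+1^-4 = +1.
(a,b)_19: α=3, u≡1; β=1, v≡8 (mod 19); (1|19)=+1, (8|19)=-1; sign (−1)^1·+1^1·-1^3 = +1.
(a,b)_2: α=-6, β=2; u≡1, v≡7 (mod 8); ε(u)ε(v)=0·1, αω(v)=-6·0, βω(u)=2·0; sum ≡ 0  ⇒  +1.
|Ram(37145, 1151495)| = 2, even; anisotropic at {17, 23}.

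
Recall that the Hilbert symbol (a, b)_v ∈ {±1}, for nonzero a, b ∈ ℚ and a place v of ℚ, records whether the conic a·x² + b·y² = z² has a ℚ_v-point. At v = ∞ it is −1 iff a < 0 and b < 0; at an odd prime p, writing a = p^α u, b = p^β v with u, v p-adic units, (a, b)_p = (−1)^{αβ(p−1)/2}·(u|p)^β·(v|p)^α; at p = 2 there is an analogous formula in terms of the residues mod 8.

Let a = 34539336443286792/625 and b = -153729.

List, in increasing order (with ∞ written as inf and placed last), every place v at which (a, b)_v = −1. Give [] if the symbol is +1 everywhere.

[19, 31]

Mod squares: a ≡ 2162, b ≡ -17081. Check v ∈ {∞, 2, 3, 5, 13, 19, 23, 29, 31, 47}.
v=47: a=47^1·(≡5), b=47^0·(≡8) mod 47; (5|47)=-1, (8|47)=+1; (−1)^{1·0·23}·(-1)^0·(+1)^1 = +1.
v=13: a=13^2·(≡9), b=13^0·(≡9) mod 13; (9|13)=+1, (9|13)=+1; (−1)^{2·0·6}·(+1)^0·(+1)^2 = +1.
v=23: a=23^1·(≡6), b=23^0·(≡3) mod 23; (6|23)=+1, (3|23)=+1; (−1)^{1·0·11}·(+1)^0·(+1)^1 = +1.
v=2: v_2(a)=3, v_2(b)=0; units ≡ 1, 7 (mod 8); ε·ε+αω+βω = 0·1+3·0+0·0 ≡ 0  ⇒  (a,b)_2 = +1.
v=31: a=31^2·(≡22), b=31^1·(≡1) mod 31; (22|31)=-1, (1|31)=+1; (−1)^{2·1·15}·(-1)^1·(+1)^2 = -1.
v=29: a=29^2·(≡5), b=29^1·(≡6) mod 29; (5|29)=+1, (6|29)=+1; (−1)^{2·1·14}·(+1)^1·(+1)^2 = +1.
v=5: a=5^-4·(≡2), b=5^0·(≡1) mod 5; (2|5)=-1, (1|5)=+1; (−1)^{-4·0·2}·(-1)^0·(+1)^-4 = +1.
v=∞: 2162 > 0 and -17081 < 0  ⇒  (a,b)_∞ = +1.
v=19: a=19^2·(≡8), b=19^1·(≡3) mod 19; (8|19)=-1, (3|19)=-1; (−1)^{2·1·9}·(-1)^1·(-1)^2 = -1.
v=3: a=3^4·(≡2), b=3^2·(≡1) mod 3; (2|3)=-1, (1|3)=+1; (−1)^{4·2·1}·(-1)^2·(+1)^4 = +1.
Ram(2162, -17081) = {19, 31}; no ℚ_19-point on the conic.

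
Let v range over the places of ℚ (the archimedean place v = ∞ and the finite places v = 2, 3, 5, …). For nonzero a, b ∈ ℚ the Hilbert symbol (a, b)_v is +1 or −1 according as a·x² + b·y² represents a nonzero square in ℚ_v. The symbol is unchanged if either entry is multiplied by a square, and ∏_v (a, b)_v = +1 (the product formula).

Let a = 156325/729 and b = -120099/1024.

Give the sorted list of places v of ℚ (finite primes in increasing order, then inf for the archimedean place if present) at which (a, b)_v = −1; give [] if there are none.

[19, 43]

Mod squares: a ≡ 37, b ≡ -2451. Check v ∈ {∞, 2, 3, 5, 7, 13, 19, 37, 43}.
v=19: a=19^0·(≡18), b=19^1·(≡16) mod 19; (18|19)=-1, (16|19)=+1; (−1)^{0·1·9}·(-1)^1·(+1)^0 = -1.
v=7: a=7^0·(≡1), b=7^2·(≡3) mod 7; (1|7)=+1, (3|7)=-1; (−1)^{0·2·3}·(+1)^2·(-1)^0 = +1.
v=5: a=5^2·(≡2), b=5^0·(≡4) mod 5; (2|5)=-1, (4|5)=+1; (−1)^{2·0·2}·(-1)^0·(+1)^2 = +1.
v=∞: 37 > 0 and -2451 < 0  ⇒  (a,b)_∞ = +1.
v=13: a=13^2·(≡2), b=13^0·(≡6) mod 13; (2|13)=-1, (6|13)=-1; (−1)^{2·0·6}·(-1)^0·(-1)^2 = +1.
v=3: a=3^-6·(≡1), b=3^1·(≡2) mod 3; (1|3)=+1, (2|3)=-1; (−1)^{-6·1·1}·(+1)^1·(-1)^-6 = +1.
v=43: a=43^0·(≡33), b=43^1·(≡32) mod 43; (33|43)=-1, (32|43)=-1; (−1)^{0·1·21}·(-1)^1·(-1)^0 = -1.
v=37: a=37^1·(≡33), b=37^0·(≡9) mod 37; (33|37)=+1, (9|37)=+1; (−1)^{1·0·18}·(+1)^0·(+1)^1 = +1.
v=2: v_2(a)=0, v_2(b)=-10; units ≡ 5, 5 (mod 8); ε·ε+αω+βω = 0·0+0·1+-10·1 ≡ 0  ⇒  (a,b)_2 = +1.
Ram(37, -2451) = {19, 43}; no ℚ_19-point on the conic.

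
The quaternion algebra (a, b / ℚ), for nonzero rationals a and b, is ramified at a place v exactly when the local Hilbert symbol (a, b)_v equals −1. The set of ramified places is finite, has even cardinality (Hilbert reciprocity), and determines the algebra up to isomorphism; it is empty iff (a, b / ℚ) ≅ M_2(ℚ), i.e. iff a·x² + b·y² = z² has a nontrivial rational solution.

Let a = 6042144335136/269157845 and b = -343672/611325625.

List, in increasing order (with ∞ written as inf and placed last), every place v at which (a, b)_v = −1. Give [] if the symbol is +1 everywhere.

(a, b) ≡ (2730, -238) mod (ℚ^×)²; places V = {2, 3, 5, 7, 11, 13, 17, 19, 23, 29, 43, ∞}.
(a,b)_13: α=3, u≡7; β=0, v≡9 (mod 13); (7|13)=-1, (9|13)=+1; sign (−1)^0·-1^0·+1^3 = +1.
(a,b)_23: α=-2, u≡9; β=-2, v≡19 (mod 23); (9|23)=+1, (19|23)=-1; sign (−1)^0·+1^-2·-1^-2 = +1.
(a,b)_11: α=-2, u≡10; β=0, v≡5 (mod 11); (10|11)=-1, (5|11)=+1; sign (−1)^0·-1^0·+1^-2 = +1.
(a,b)_5: α=-1, u≡4; β=-4, v≡3 (mod 5); (4|5)=+1, (3|5)=-1; sign (−1)^0·+1^-4·-1^-1 = -1.
(a,b)_3: α=1, u≡1; β=0, v≡2 (mod 3); (1|3)=+1, (2|3)=-1; sign (−1)^0·+1^0·-1^1 = -1.
(a,b)_∞: sgn(2730)=+, sgn(-238)=−, so +1.
(a,b)_19: α=0, u≡3; β=2, v≡1 (mod 19); (3|19)=-1, (1|19)=+1; sign (−1)^0·-1^2·+1^0 = +1.
(a,b)_43: α=0, u≡17; β=-2, v≡8 (mod 43); (17|43)=+1, (8|43)=-1; sign (−1)^0·+1^-2·-1^0 = +1.
(a,b)_17: α=4, u≡14; β=1, v≡10 (mod 17); (14|17)=-1, (10|17)=-1; sign (−1)^0·-1^1·-1^4 = -1.
(a,b)_29: α=-2, u≡25; β=0, v≡22 (mod 29); (25|29)=+1, (22|29)=+1; sign (−1)^0·+1^0·+1^-2 = +1.
(a,b)_7: α=3, u≡3; β=1, v≡2 (mod 7); (3|7)=-1, (2|7)=+1; sign (−1)^1·-1^1·+1^3 = +1.
(a,b)_2: α=5, β=3; u≡5, v≡1 (mod 8); ε(u)ε(v)=0·0, αω(v)=5·0, βω(u)=3·1; sum ≡ 1  ⇒  -1.
|Ram(2730, -238)| = 4, even; anisotropic at {2, 3, 5, 17}.

[2, 3, 5, 17]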